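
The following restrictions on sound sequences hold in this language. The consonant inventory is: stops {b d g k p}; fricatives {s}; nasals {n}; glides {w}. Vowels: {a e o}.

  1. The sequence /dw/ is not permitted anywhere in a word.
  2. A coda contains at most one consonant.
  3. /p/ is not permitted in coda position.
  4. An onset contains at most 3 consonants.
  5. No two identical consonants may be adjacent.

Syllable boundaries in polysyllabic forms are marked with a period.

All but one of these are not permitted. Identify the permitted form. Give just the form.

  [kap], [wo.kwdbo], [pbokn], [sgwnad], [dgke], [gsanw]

[dgke]

[kap] — violates constraint 3: syllable 1 coda contains /p/ → not permitted
[wo.kwdbo] — violates constraint 4: syllable 2 onset /kwdb/ has 4 consonants (> 3) → not permitted
[pbokn] — violates constraint 2: syllable 1 coda /kn/ has 2 consonants (> 1) → not permitted
[sgwnad] — violates constraint 4: syllable 1 onset /sgwn/ has 4 consonants (> 3) → not permitted
[dgke] — σ1 onset /dgk/ (3C), coda /∅/ ok → permitted
[gsanw] — violates constraint 2: syllable 1 coda /nw/ has 2 consonants (> 1) → not permitted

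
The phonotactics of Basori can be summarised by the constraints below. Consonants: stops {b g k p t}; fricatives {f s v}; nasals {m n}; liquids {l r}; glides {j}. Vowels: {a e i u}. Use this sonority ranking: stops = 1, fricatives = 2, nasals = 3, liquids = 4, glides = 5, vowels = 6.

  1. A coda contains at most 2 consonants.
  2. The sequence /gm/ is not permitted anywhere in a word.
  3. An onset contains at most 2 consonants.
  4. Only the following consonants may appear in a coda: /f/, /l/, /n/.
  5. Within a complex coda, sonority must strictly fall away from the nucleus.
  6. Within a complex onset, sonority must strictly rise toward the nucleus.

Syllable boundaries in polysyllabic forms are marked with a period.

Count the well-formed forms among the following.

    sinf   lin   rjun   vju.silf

sinf — σ1 onset /s/, coda /nf/ (3→2 falls) ok → well-formed
lin — σ1 onset /l/, coda /n/ ok → well-formed
rjun — σ1 onset /rj/ (4→5 rises), coda /n/ ok → well-formed
vju.silf — σ1 onset /vj/ (2→5 rises), coda /∅/ ok; σ2 onset /s/, coda /lf/ (4→2 falls) ok → well-formed
Well-formed: sinf, lin, rjun, vju.silf → 4.

4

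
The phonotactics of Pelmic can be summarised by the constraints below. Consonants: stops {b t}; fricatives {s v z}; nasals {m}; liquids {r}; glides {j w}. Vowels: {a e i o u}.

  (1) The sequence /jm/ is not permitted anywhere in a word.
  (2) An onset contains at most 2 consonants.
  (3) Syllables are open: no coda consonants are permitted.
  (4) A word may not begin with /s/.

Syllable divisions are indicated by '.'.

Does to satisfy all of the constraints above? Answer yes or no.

to — σ1 onset /t/, coda /∅/ ok → phonotactically legal

yes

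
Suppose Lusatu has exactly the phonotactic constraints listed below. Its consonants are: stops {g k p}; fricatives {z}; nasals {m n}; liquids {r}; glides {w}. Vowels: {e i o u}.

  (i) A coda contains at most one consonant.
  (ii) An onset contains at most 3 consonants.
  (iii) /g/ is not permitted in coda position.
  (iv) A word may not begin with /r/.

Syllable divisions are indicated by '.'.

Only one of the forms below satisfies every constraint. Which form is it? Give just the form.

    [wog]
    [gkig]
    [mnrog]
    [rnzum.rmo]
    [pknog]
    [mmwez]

[wog] — violates constraint (iii): syllable 1 coda contains /g/ → ill-formed
[gkig] — violates constraint (iii): syllable 1 coda contains /g/ → ill-formed
[mnrog] — violates constraint (iii): syllable 1 coda contains /g/ → ill-formed
[rnzum.rmo] — violates constraint (iv): word begins with /r/ → ill-formed
[pknog] — violates constraint (iii): syllable 1 coda contains /g/ → ill-formed
[mmwez] — σ1 onset /mmw/ (3C), coda /z/ ok → well-formed

[mmwez]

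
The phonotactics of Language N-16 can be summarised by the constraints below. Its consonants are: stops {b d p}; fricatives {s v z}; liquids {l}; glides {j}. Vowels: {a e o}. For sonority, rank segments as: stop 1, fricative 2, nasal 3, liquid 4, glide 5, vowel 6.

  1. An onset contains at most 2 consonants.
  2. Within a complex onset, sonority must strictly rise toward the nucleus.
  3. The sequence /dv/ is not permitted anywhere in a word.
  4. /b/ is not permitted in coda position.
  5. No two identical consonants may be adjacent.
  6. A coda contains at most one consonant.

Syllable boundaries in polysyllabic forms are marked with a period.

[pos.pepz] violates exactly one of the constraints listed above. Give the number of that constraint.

[pos.pepz]: syllable 2 coda /pz/ has 2 consonants (> 1).
This is a violation of constraint 6: "A coda contains at most one consonant."
The remaining constraints (1, 2, 3, 4, 5) are satisfied.

6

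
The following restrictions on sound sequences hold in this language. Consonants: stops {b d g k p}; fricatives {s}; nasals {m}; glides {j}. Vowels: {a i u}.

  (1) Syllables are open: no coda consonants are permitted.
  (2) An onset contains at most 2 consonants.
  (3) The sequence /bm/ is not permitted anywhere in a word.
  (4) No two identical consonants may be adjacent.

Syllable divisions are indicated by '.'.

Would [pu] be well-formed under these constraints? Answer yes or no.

yes

[pu] — σ1 onset /p/, coda /∅/ ok → well-formed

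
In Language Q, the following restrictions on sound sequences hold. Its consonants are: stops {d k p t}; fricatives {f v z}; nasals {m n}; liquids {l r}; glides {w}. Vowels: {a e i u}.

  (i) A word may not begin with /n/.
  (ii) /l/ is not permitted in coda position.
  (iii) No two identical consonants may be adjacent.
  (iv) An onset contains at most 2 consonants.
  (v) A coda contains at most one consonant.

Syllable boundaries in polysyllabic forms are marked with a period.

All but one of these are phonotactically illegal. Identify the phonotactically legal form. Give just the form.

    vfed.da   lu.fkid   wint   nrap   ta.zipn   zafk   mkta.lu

vfed.da — violates constraint (iii): adjacent identical consonants /dd/ → phonotactically illegal
lu.fkid — σ1 onset /l/, coda /∅/ ok; σ2 onset /fk/ (2C), coda /d/ ok → phonotactically legal
wint — violates constraint (v): syllable 1 coda /nt/ has 2 consonants (> 1) → phonotactically illegal
nrap — violates constraint (i): word begins with /n/ → phonotactically illegal
ta.zipn — violates constraint (v): syllable 2 coda /pn/ has 2 consonants (> 1) → phonotactically illegal
zafk — violates constraint (v): syllable 1 coda /fk/ has 2 consonants (> 1) → phonotactically illegal
mkta.lu — violates constraint (iv): syllable 1 onset /mkt/ has 3 consonants (> 2) → phonotactically illegal

lu.fkid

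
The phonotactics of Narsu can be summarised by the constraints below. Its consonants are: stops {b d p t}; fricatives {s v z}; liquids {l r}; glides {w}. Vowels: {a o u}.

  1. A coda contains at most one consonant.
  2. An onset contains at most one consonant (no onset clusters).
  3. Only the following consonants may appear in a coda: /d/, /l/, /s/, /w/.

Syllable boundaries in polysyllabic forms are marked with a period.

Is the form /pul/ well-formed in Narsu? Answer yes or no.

yes

/pul/ — σ1 onset /p/, coda /l/ ok → well-formed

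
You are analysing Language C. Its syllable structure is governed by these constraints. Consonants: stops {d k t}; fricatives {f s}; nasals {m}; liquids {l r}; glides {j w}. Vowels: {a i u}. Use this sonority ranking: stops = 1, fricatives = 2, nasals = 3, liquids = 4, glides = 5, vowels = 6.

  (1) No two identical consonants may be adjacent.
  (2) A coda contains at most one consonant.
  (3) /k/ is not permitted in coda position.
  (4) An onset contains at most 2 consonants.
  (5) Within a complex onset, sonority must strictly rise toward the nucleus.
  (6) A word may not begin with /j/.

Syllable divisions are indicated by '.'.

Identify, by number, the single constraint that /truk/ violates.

3

/truk/: syllable 1 coda contains /k/.
This is a violation of constraint 3: "/k/ is not permitted in coda position."
The remaining constraints (1, 2, 4, 5, 6) are satisfied.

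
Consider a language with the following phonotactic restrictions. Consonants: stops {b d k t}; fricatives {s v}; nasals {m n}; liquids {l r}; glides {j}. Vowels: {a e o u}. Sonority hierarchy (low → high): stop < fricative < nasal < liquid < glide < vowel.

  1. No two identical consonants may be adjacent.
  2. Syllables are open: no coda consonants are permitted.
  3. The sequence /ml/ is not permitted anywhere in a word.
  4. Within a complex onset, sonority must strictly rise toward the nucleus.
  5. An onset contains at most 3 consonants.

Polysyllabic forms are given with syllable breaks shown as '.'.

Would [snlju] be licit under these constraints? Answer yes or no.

[snlju] — violates constraint 5: syllable 1 onset /snlj/ has 4 consonants (> 3) → illicit

no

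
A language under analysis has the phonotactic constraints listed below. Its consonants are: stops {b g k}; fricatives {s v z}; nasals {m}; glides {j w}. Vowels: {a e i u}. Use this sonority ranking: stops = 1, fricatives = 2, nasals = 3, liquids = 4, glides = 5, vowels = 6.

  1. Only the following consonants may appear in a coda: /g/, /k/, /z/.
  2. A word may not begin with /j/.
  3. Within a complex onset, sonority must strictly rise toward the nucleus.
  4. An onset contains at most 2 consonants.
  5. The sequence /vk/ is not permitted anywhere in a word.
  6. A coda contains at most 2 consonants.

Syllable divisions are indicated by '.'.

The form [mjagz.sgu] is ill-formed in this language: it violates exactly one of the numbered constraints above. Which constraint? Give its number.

[mjagz.sgu]: syllable 2 onset /sg/: /s/ (fricative, 2) → /g/ (stop, 1) does not rise.
This is a violation of constraint 3: "Within a complex onset, sonority must strictly rise toward the nucleus."
The remaining constraints (1, 2, 4, 5, 6) are satisfied.

3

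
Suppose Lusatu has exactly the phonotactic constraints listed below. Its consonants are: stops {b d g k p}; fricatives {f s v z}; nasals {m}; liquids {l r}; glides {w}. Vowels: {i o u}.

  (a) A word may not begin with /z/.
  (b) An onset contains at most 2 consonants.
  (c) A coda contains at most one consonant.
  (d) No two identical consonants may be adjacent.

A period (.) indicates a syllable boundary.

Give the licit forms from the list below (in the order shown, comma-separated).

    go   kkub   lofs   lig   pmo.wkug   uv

go — σ1 onset /g/, coda /∅/ ok → licit
kkub — violates constraint (d): adjacent identical consonants /kk/ → illicit
lofs — violates constraint (c): syllable 1 coda /fs/ has 2 consonants (> 1) → illicit
lig — σ1 onset /l/, coda /g/ ok → licit
pmo.wkug — σ1 onset /pm/ (2C), coda /∅/ ok; σ2 onset /wk/ (2C), coda /g/ ok → licit
uv — σ1 onset /∅/, coda /v/ ok → licit

go, lig, pmo.wkug, uv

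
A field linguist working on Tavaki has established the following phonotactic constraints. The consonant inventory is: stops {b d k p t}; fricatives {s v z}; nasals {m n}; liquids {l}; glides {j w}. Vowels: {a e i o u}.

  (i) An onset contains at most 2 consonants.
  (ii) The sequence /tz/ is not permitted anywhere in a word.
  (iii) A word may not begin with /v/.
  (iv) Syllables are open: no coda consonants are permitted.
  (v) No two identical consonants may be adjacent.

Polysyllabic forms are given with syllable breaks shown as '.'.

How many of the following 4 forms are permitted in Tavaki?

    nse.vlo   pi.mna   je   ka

4

nse.vlo — σ1 onset /ns/ (2C), coda /∅/ ok; σ2 onset /vl/ (2C), coda /∅/ ok → permitted
pi.mna — σ1 onset /p/, coda /∅/ ok; σ2 onset /mn/ (2C), coda /∅/ ok → permitted
je — σ1 onset /j/, coda /∅/ ok → permitted
ka — σ1 onset /k/, coda /∅/ ok → permitted
Permitted: nse.vlo, pi.mna, je, ka → 4.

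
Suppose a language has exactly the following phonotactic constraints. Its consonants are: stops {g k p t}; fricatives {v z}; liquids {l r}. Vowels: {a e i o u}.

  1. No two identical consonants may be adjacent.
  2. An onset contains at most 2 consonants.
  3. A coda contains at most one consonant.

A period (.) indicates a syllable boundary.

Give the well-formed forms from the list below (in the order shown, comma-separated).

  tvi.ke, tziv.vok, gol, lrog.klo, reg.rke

tvi.ke — σ1 onset /tv/ (2C), coda /∅/ ok; σ2 onset /k/, coda /∅/ ok → well-formed
tziv.vok — violates constraint 1: adjacent identical consonants /vv/ → ill-formed
gol — σ1 onset /g/, coda /l/ ok → well-formed
lrog.klo — σ1 onset /lr/ (2C), coda /g/ ok; σ2 onset /kl/ (2C), coda /∅/ ok → well-formed
reg.rke — σ1 onset /r/, coda /g/ ok; σ2 onset /rk/ (2C), coda /∅/ ok → well-formed

tvi.ke, gol, lrog.klo, reg.rke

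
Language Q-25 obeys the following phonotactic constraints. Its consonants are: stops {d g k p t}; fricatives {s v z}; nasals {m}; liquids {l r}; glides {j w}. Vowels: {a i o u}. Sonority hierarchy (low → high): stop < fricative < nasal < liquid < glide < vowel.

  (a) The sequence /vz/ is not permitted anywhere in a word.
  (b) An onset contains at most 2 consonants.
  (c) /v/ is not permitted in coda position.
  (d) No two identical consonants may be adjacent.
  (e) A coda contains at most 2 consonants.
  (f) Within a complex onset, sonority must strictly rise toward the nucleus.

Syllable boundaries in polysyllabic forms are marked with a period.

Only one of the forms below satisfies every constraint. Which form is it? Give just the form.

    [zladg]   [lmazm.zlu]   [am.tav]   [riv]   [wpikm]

[zladg]

[zladg] — σ1 onset /zl/ (2→4 rises), coda /dg/ (2C) ok → well-formed
[lmazm.zlu] — violates constraint (f): syllable 1 onset /lm/: /l/ (liquid, 4) → /m/ (nasal, 3) does not rise → ill-formed
[am.tav] — violates constraint (c): syllable 2 coda contains /v/ → ill-formed
[riv] — violates constraint (c): syllable 1 coda contains /v/ → ill-formed
[wpikm] — violates constraint (f): syllable 1 onset /wp/: /w/ (glide, 5) → /p/ (stop, 1) does not rise → ill-formed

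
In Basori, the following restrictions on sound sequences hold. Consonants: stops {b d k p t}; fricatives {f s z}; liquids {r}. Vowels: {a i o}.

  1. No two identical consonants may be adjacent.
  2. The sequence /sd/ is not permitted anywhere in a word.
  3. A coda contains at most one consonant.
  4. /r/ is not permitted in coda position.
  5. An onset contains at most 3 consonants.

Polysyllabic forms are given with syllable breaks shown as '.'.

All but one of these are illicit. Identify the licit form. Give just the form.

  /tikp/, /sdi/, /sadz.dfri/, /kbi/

/kbi/

/tikp/ — violates constraint 3: syllable 1 coda /kp/ has 2 consonants (> 1) → illicit
/sdi/ — violates constraint 2: contains banned sequence /sd/ → illicit
/sadz.dfri/ — violates constraint 3: syllable 1 coda /dz/ has 2 consonants (> 1) → illicit
/kbi/ — σ1 onset /kb/ (2C), coda /∅/ ok → licit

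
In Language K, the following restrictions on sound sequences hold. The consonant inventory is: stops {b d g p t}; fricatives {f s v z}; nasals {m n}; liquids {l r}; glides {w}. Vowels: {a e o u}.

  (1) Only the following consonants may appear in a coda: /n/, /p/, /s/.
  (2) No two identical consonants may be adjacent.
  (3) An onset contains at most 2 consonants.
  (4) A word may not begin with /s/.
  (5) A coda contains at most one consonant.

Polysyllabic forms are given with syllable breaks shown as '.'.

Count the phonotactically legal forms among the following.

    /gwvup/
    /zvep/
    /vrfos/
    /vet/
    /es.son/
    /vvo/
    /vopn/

/gwvup/ — violates constraint 3: syllable 1 onset /gwv/ has 3 consonants (> 2) → phonotactically illegal
/zvep/ — σ1 onset /zv/ (2C), coda /p/ ok → phonotactically legal
/vrfos/ — violates constraint 3: syllable 1 onset /vrf/ has 3 consonants (> 2) → phonotactically illegal
/vet/ — violates constraint 1: syllable 1 coda contains /t/, which is not a licensed coda consonant → phonotactically illegal
/es.son/ — violates constraint 2: adjacent identical consonants /ss/ → phonotactically illegal
/vvo/ — violates constraint 2: adjacent identical consonants /vv/ → phonotactically illegal
/vopn/ — violates constraint 5: syllable 1 coda /pn/ has 2 consonants (> 1) → phonotactically illegal
Phonotactically legal: /zvep/ → 1.

1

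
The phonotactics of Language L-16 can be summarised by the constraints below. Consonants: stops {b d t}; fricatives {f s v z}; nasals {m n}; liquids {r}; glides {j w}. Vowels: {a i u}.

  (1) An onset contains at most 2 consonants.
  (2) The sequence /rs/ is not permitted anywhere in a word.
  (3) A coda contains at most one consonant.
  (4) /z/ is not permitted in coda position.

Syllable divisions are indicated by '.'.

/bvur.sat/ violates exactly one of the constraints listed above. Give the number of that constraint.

/bvur.sat/: contains banned sequence /rs/.
This is a violation of constraint 2: "The sequence /rs/ is not permitted anywhere in a word."
The remaining constraints (1, 3, 4) are satisfied.

2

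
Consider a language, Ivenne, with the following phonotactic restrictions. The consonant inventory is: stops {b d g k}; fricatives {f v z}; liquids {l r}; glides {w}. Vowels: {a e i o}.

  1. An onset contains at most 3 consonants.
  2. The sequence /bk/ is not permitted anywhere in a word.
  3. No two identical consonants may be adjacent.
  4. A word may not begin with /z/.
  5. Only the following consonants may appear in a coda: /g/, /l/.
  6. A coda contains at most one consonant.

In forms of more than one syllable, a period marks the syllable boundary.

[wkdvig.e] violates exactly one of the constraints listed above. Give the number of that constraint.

1

[wkdvig.e]: syllable 1 onset /wkdv/ has 4 consonants (> 3).
This is a violation of constraint 1: "An onset contains at most 3 consonants."
The remaining constraints (2, 3, 4, 5, 6) are satisfied.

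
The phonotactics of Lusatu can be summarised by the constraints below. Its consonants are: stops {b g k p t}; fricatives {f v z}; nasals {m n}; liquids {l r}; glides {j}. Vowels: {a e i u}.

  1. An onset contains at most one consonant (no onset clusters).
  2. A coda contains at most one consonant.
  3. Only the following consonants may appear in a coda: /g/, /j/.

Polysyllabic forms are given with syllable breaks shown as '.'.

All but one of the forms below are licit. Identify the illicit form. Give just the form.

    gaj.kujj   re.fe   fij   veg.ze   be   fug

gaj.kujj

gaj.kujj — violates constraint 2: syllable 2 coda /jj/ has 2 consonants (> 1) → illicit
re.fe — σ1 onset /r/, coda /∅/ ok; σ2 onset /f/, coda /∅/ ok → licit
fij — σ1 onset /f/, coda /j/ ok → licit
veg.ze — σ1 onset /v/, coda /g/ ok; σ2 onset /z/, coda /∅/ ok → licit
be — σ1 onset /b/, coda /∅/ ok → licit
fug — σ1 onset /f/, coda /g/ ok → licit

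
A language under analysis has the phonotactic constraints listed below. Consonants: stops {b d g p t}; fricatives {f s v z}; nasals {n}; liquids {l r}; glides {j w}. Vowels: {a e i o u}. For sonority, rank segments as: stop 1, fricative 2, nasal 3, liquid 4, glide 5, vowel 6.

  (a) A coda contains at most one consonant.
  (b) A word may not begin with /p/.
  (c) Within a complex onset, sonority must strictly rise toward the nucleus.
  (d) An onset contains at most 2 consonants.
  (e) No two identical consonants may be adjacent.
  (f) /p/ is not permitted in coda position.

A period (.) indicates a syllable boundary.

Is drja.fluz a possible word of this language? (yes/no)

drja.fluz — violates constraint (d): syllable 1 onset /drj/ has 3 consonants (> 2) → illicit

no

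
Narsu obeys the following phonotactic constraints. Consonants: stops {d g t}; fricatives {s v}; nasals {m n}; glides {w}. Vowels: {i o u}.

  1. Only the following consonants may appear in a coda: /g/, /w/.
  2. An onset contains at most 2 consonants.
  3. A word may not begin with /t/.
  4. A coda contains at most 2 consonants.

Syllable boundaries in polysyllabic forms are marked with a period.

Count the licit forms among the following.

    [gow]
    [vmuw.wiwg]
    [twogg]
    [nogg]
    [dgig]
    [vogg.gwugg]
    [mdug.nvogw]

6

[gow] — σ1 onset /g/, coda /w/ ok → licit
[vmuw.wiwg] — σ1 onset /vm/ (2C), coda /w/ ok; σ2 onset /w/, coda /wg/ (2C) ok → licit
[twogg] — violates constraint 3: word begins with /t/ → illicit
[nogg] — σ1 onset /n/, coda /gg/ (2C) ok → licit
[dgig] — σ1 onset /dg/ (2C), coda /g/ ok → licit
[vogg.gwugg] — σ1 onset /v/, coda /gg/ (2C) ok; σ2 onset /gw/ (2C), coda /gg/ (2C) ok → licit
[mdug.nvogw] — σ1 onset /md/ (2C), coda /g/ ok; σ2 onset /nv/ (2C), coda /gw/ (2C) ok → licit
Licit: [gow], [vmuw.wiwg], [nogg], [dgig], [vogg.gwugg], [mdug.nvogw] → 6.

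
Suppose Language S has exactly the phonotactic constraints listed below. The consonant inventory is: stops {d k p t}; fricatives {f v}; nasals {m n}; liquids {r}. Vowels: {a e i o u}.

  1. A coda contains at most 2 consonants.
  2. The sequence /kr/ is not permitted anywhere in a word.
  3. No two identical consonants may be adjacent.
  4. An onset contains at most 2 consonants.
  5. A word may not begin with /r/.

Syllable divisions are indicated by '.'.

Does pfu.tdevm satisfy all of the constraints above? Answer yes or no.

pfu.tdevm — σ1 onset /pf/ (2C), coda /∅/ ok; σ2 onset /td/ (2C), coda /vm/ (2C) ok → permitted

yes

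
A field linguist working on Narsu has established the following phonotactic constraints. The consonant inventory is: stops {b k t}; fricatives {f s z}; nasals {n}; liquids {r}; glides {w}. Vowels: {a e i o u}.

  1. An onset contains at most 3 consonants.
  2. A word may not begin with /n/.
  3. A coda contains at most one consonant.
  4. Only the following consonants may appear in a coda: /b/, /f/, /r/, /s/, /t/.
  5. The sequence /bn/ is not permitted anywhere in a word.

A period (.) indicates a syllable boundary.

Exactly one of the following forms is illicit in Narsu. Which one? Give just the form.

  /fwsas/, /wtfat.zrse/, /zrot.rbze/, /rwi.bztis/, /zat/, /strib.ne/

/strib.ne/

/fwsas/ — σ1 onset /fws/ (3C), coda /s/ ok → licit
/wtfat.zrse/ — σ1 onset /wtf/ (3C), coda /t/ ok; σ2 onset /zrs/ (3C), coda /∅/ ok → licit
/zrot.rbze/ — σ1 onset /zr/ (2C), coda /t/ ok; σ2 onset /rbz/ (3C), coda /∅/ ok → licit
/rwi.bztis/ — σ1 onset /rw/ (2C), coda /∅/ ok; σ2 onset /bzt/ (3C), coda /s/ ok → licit
/zat/ — σ1 onset /z/, coda /t/ ok → licit
/strib.ne/ — violates constraint 5: contains banned sequence /bn/ → illicit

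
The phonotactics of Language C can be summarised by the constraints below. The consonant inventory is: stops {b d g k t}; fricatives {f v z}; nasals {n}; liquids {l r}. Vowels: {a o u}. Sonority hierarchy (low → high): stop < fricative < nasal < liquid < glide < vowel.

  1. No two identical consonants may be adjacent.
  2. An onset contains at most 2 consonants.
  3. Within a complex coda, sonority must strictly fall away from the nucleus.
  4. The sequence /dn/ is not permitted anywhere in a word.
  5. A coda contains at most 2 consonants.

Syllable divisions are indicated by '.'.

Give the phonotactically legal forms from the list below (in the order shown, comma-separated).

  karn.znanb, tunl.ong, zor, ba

karn.znanb — σ1 onset /k/, coda /rn/ (4→3 falls) ok; σ2 onset /zn/ (2C), coda /nb/ (3→1 falls) ok → phonotactically legal
tunl.ong — violates constraint 3: syllable 1 coda /nl/: /n/ (nasal, 3) → /l/ (liquid, 4) does not fall → phonotactically illegal
zor — σ1 onset /z/, coda /r/ ok → phonotactically legal
ba — σ1 onset /b/, coda /∅/ ok → phonotactically legal

karn.znanb, zor, ba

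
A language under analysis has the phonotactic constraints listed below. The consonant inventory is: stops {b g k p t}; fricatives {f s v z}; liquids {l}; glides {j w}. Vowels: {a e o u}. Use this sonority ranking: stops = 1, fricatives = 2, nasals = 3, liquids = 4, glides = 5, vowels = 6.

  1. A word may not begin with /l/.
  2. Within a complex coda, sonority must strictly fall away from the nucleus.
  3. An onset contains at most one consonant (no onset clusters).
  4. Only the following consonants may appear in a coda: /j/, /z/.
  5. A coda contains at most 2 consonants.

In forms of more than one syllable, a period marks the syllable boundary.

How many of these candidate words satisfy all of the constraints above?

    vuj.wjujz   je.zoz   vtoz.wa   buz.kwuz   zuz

2

vuj.wjujz — violates constraint 3: syllable 2 onset /wj/ has 2 consonants (> 1) → phonotactically illegal
je.zoz — σ1 onset /j/, coda /∅/ ok; σ2 onset /z/, coda /z/ ok → phonotactically legal
vtoz.wa — violates constraint 3: syllable 1 onset /vt/ has 2 consonants (> 1) → phonotactically illegal
buz.kwuz — violates constraint 3: syllable 2 onset /kw/ has 2 consonants (> 1) → phonotactically illegal
zuz — σ1 onset /z/, coda /z/ ok → phonotactically legal
Phonotactically legal: je.zoz, zuz → 2.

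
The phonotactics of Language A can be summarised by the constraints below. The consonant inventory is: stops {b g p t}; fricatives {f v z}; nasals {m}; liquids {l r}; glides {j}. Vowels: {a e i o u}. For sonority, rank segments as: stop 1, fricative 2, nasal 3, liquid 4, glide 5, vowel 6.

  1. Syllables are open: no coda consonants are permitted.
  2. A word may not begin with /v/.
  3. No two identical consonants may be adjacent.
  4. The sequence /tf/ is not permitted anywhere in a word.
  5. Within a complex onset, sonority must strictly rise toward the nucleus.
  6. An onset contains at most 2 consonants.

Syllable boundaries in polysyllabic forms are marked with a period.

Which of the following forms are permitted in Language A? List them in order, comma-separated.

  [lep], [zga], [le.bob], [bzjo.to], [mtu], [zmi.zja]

[zmi.zja]

[lep] — violates constraint 1: syllable 1 coda /p/ has 1 consonant (> 0) → not permitted
[zga] — violates constraint 5: syllable 1 onset /zg/: /z/ (fricative, 2) → /g/ (stop, 1) does not rise → not permitted
[le.bob] — violates constraint 1: syllable 2 coda /b/ has 1 consonant (> 0) → not permitted
[bzjo.to] — violates constraint 6: syllable 1 onset /bzj/ has 3 consonants (> 2) → not permitted
[mtu] — violates constraint 5: syllable 1 onset /mt/: /m/ (nasal, 3) → /t/ (stop, 1) does not rise → not permitted
[zmi.zja] — σ1 onset /zm/ (2→3 rises), coda /∅/ ok; σ2 onset /zj/ (2→5 rises), coda /∅/ ok → permitted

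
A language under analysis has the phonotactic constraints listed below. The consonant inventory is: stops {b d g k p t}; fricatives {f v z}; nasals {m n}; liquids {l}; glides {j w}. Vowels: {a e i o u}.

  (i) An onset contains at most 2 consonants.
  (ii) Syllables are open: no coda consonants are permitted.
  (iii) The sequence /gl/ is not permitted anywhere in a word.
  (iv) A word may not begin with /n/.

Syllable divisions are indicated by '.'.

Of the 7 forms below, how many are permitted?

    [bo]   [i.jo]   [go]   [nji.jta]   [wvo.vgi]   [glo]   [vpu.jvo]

5

[bo] — σ1 onset /b/, coda /∅/ ok → permitted
[i.jo] — σ1 onset /∅/, coda /∅/ ok; σ2 onset /j/, coda /∅/ ok → permitted
[go] — σ1 onset /g/, coda /∅/ ok → permitted
[nji.jta] — violates constraint (iv): word begins with /n/ → not permitted
[wvo.vgi] — σ1 onset /wv/ (2C), coda /∅/ ok; σ2 onset /vg/ (2C), coda /∅/ ok → permitted
[glo] — violates constraint (iii): contains banned sequence /gl/ → not permitted
[vpu.jvo] — σ1 onset /vp/ (2C), coda /∅/ ok; σ2 onset /jv/ (2C), coda /∅/ ok → permitted
Permitted: [bo], [i.jo], [go], [wvo.vgi], [vpu.jvo] → 5.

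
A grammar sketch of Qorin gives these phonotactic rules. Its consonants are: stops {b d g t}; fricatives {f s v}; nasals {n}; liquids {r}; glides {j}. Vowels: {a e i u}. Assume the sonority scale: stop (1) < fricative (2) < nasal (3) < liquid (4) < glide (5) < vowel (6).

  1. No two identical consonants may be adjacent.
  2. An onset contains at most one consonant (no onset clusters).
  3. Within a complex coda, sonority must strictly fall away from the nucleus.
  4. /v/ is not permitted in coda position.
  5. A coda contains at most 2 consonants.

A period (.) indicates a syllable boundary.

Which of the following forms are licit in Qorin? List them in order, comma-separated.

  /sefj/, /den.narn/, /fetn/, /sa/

/sefj/ — violates constraint 3: syllable 1 coda /fj/: /f/ (fricative, 2) → /j/ (glide, 5) does not fall → illicit
/den.narn/ — violates constraint 1: adjacent identical consonants /nn/ → illicit
/fetn/ — violates constraint 3: syllable 1 coda /tn/: /t/ (stop, 1) → /n/ (nasal, 3) does not fall → illicit
/sa/ — σ1 onset /s/, coda /∅/ ok → licit

/sa/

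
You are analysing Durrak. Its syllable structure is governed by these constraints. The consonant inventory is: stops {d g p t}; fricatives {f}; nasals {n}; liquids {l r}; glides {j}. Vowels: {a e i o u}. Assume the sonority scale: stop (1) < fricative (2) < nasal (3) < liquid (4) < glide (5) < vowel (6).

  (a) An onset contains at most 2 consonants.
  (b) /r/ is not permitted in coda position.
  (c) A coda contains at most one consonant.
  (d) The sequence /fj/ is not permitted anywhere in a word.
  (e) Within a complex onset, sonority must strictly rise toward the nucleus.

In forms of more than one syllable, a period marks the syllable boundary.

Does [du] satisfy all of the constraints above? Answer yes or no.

[du] — σ1 onset /d/, coda /∅/ ok → well-formed

yes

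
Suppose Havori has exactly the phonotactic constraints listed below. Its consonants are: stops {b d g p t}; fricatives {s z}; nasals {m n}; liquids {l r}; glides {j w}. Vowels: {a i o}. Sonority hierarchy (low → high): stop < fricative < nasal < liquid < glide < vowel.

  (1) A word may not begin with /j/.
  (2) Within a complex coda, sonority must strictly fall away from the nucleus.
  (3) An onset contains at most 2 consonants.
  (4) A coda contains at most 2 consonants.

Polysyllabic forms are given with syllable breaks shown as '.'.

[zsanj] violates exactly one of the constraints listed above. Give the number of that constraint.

[zsanj]: syllable 1 coda /nj/: /n/ (nasal, 3) → /j/ (glide, 5) does not fall.
This is a violation of constraint 2: "Within a complex coda, sonority must strictly fall away from the nucleus."
The remaining constraints (1, 3, 4) are satisfied.

2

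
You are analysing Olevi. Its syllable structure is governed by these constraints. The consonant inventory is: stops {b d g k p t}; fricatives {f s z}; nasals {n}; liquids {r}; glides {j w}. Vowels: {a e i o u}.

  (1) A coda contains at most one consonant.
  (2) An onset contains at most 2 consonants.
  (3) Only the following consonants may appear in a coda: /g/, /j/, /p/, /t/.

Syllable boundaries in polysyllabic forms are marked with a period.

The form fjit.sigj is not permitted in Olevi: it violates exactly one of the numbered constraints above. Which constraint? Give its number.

1

fjit.sigj: syllable 2 coda /gj/ has 2 consonants (> 1).
This is a violation of constraint 1: "A coda contains at most one consonant."
The remaining constraints (2, 3) are satisfied.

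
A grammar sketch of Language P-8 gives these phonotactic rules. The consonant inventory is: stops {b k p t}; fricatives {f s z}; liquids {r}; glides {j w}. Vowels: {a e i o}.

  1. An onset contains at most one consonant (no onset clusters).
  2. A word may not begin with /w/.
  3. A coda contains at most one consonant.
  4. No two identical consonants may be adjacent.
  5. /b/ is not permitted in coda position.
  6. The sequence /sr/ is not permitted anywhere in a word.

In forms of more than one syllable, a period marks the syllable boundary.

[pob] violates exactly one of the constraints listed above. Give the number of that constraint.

[pob]: syllable 1 coda contains /b/.
This is a violation of constraint 5: "/b/ is not permitted in coda position."
The remaining constraints (1, 2, 3, 4, 6) are satisfied.

5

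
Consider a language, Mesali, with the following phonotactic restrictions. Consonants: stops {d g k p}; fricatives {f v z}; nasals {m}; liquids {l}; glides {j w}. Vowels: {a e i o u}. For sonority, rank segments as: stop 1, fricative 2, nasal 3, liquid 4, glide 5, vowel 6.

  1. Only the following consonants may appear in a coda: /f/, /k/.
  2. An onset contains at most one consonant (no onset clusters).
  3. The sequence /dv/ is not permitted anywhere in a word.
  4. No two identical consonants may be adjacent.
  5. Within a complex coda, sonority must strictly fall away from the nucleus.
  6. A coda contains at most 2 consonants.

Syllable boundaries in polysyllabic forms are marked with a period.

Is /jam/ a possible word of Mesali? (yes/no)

no

/jam/ — violates constraint 1: syllable 1 coda contains /m/, which is not a licensed coda consonant → ill-formed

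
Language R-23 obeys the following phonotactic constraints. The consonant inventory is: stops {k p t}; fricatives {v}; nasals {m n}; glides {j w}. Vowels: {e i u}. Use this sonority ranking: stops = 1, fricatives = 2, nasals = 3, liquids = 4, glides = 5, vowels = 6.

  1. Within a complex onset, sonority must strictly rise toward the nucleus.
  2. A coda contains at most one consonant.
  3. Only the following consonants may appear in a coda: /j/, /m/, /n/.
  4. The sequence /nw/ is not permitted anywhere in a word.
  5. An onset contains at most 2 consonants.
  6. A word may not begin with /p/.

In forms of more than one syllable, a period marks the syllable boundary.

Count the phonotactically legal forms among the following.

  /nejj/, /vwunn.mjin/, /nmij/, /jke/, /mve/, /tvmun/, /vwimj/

0

/nejj/ — violates constraint 2: syllable 1 coda /jj/ has 2 consonants (> 1) → phonotactically illegal
/vwunn.mjin/ — violates constraint 2: syllable 1 coda /nn/ has 2 consonants (> 1) → phonotactically illegal
/nmij/ — violates constraint 1: syllable 1 onset /nm/: /n/ (nasal, 3) → /m/ (nasal, 3) does not rise → phonotactically illegal
/jke/ — violates constraint 1: syllable 1 onset /jk/: /j/ (glide, 5) → /k/ (stop, 1) does not rise → phonotactically illegal
/mve/ — violates constraint 1: syllable 1 onset /mv/: /m/ (nasal, 3) → /v/ (fricative, 2) does not rise → phonotactically illegal
/tvmun/ — violates constraint 5: syllable 1 onset /tvm/ has 3 consonants (> 2) → phonotactically illegal
/vwimj/ — violates constraint 2: syllable 1 coda /mj/ has 2 consonants (> 1) → phonotactically illegal
No form is phonotactically legal → 0.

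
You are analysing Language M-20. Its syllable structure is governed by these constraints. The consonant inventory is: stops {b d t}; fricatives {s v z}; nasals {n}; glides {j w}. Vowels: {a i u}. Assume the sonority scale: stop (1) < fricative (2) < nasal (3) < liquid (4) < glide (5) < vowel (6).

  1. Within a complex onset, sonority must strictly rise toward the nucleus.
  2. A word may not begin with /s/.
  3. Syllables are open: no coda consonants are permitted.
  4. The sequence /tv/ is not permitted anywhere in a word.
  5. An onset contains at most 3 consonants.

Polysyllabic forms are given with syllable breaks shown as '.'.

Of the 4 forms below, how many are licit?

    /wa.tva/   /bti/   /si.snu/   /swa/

0

/wa.tva/ — violates constraint 4: contains banned sequence /tv/ → illicit
/bti/ — violates constraint 1: syllable 1 onset /bt/: /b/ (stop, 1) → /t/ (stop, 1) does not rise → illicit
/si.snu/ — violates constraint 2: word begins with /s/ → illicit
/swa/ — violates constraint 2: word begins with /s/ → illicit
No form is licit → 0.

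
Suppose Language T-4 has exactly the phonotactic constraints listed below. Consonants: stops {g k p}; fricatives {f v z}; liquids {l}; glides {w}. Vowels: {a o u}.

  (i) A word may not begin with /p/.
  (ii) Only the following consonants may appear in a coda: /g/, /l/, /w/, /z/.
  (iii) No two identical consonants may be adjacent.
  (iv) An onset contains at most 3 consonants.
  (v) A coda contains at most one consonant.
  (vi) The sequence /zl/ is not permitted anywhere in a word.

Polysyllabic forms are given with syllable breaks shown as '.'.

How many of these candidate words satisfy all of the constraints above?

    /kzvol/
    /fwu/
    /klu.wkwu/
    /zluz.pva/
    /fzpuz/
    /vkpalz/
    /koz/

/kzvol/ — σ1 onset /kzv/ (3C), coda /l/ ok → phonotactically legal
/fwu/ — σ1 onset /fw/ (2C), coda /∅/ ok → phonotactically legal
/klu.wkwu/ — σ1 onset /kl/ (2C), coda /∅/ ok; σ2 onset /wkw/ (3C), coda /∅/ ok → phonotactically legal
/zluz.pva/ — violates constraint (vi): contains banned sequence /zl/ → phonotactically illegal
/fzpuz/ — σ1 onset /fzp/ (3C), coda /z/ ok → phonotactically legal
/vkpalz/ — violates constraint (v): syllable 1 coda /lz/ has 2 consonants (> 1) → phonotactically illegal
/koz/ — σ1 onset /k/, coda /z/ ok → phonotactically legal
Phonotactically legal: /kzvol/, /fwu/, /klu.wkwu/, /fzpuz/, /koz/ → 5.

5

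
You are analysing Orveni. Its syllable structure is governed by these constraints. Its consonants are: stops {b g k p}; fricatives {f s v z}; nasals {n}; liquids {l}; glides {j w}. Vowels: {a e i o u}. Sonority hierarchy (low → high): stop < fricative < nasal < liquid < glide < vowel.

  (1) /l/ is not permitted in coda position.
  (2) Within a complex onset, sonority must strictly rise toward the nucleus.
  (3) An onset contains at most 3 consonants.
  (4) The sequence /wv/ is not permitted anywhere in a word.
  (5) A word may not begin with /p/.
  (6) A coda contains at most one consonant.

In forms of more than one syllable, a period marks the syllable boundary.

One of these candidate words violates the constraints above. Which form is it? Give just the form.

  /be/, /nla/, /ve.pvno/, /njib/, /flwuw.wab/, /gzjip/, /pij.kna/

/be/ — σ1 onset /b/, coda /∅/ ok → phonotactically legal
/nla/ — σ1 onset /nl/ (3→4 rises), coda /∅/ ok → phonotactically legal
/ve.pvno/ — σ1 onset /v/, coda /∅/ ok; σ2 onset /pvn/ (1→2→3 rises), coda /∅/ ok → phonotactically legal
/njib/ — σ1 onset /nj/ (3→5 rises), coda /b/ ok → phonotactically legal
/flwuw.wab/ — σ1 onset /flw/ (2→4→5 rises), coda /w/ ok; σ2 onset /w/, coda /b/ ok → phonotactically legal
/gzjip/ — σ1 onset /gzj/ (1→2→5 rises), coda /p/ ok → phonotactically legal
/pij.kna/ — violates constraint 5: word begins with /p/ → phonotactically illegal

/pij.kna/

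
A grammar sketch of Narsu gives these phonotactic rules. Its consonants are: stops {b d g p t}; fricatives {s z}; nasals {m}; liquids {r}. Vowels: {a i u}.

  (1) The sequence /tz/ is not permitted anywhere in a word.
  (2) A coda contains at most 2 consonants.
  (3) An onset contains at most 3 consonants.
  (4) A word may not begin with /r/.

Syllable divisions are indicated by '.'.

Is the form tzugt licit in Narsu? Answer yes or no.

no

tzugt — violates constraint 1: contains banned sequence /tz/ → illicit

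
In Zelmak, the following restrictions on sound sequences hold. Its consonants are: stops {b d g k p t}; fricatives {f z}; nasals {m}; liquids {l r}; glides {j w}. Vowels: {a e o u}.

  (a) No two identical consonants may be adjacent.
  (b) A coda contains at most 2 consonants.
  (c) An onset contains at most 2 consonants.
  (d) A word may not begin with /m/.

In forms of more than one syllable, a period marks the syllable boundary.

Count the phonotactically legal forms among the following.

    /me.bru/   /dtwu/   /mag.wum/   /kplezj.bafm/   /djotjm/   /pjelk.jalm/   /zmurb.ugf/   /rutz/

/me.bru/ — violates constraint (d): word begins with /m/ → phonotactically illegal
/dtwu/ — violates constraint (c): syllable 1 onset /dtw/ has 3 consonants (> 2) → phonotactically illegal
/mag.wum/ — violates constraint (d): word begins with /m/ → phonotactically illegal
/kplezj.bafm/ — violates constraint (c): syllable 1 onset /kpl/ has 3 consonants (> 2) → phonotactically illegal
/djotjm/ — violates constraint (b): syllable 1 coda /tjm/ has 3 consonants (> 2) → phonotactically illegal
/pjelk.jalm/ — σ1 onset /pj/ (2C), coda /lk/ (2C) ok; σ2 onset /j/, coda /lm/ (2C) ok → phonotactically legal
/zmurb.ugf/ — σ1 onset /zm/ (2C), coda /rb/ (2C) ok; σ2 onset /∅/, coda /gf/ (2C) ok → phonotactically legal
/rutz/ — σ1 onset /r/, coda /tz/ (2C) ok → phonotactically legal
Phonotactically legal: /pjelk.jalm/, /zmurb.ugf/, /rutz/ → 3.

3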